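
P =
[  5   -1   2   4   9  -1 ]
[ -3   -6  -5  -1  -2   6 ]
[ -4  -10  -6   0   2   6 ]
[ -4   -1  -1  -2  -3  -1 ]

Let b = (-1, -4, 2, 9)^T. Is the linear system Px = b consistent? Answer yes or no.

no

Row reduce the augmented matrix [P | b].
R2 ← R2 + (3/5)·R1: [0, -33/5, -19/5, 7/5, 17/5, 27/5, -23/5]
R3 ← R3 + (4/5)·R1: [0, -54/5, -22/5, 16/5, 46/5, 26/5, 6/5]
R4 ← R4 + (4/5)·R1: [0, -9/5, 3/5, 6/5, 21/5, -9/5, 41/5]
R3 ← R3 − (18/11)·R2: [0, 0, 20/11, 10/11, 40/11, -40/11, 96/11]
R4 ← R4 − (3/11)·R2: [0, 0, 18/11, 9/11, 36/11, -36/11, 104/11]
R4 ← R4 − (9/10)·R3: [0, 0, 0, 0, 0, 0, 8/5]
The echelon form has 4 nonzero rows; the last pivot sits in the augmented column, so rank(P) = 3 but rank([P|b]) = 4.
Since the ranks differ, the system is inconsistent.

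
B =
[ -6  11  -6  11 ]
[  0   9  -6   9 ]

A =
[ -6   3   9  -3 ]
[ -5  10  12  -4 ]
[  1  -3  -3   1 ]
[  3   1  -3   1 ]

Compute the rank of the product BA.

2

First compute BA:
[[  8, 121,  63, -21],
 [-24, 117,  99, -33]]
Now row reduce the product.
R2 ← R2 + (3)·R1: [0, 480, 288, -96]
2 nonzero rows, so rank(BA) = 2.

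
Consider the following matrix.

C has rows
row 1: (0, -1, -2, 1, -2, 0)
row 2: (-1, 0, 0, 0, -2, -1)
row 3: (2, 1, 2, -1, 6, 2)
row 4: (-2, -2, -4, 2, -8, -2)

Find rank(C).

Row reduce to echelon form.
Swap R1 ↔ R2
R3 ← R3 + (2)·R1: [0, 1, 2, -1, 2, 0]
R4 ← R4 − (2)·R1: [0, -2, -4, 2, -4, 0]
R3 ← R3 + R2: [0, 0, 0, 0, 0, 0]
R4 ← R4 − (2)·R2: [0, 0, 0, 0, 0, 0]
Echelon form has 2 nonzero rows, so rank(C) = 2.

2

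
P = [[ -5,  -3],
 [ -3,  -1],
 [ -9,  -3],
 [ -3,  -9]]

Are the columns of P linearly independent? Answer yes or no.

Row reduce P to echelon form.
R2 ← R2 − (3/5)·R1: [0, 4/5]
R3 ← R3 − (9/5)·R1: [0, 12/5]
R4 ← R4 − (3/5)·R1: [0, -36/5]
R3 ← R3 − (3)·R2: [0, 0]
R4 ← R4 + (9)·R2: [0, 0]
2 pivots among 2 columns.
Every column is a pivot column, so the columns are linearly independent.

yes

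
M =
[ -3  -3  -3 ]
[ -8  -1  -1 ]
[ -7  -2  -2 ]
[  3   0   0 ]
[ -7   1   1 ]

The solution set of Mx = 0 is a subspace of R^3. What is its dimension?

Row reduce to echelon form.
R2 ← R2 − (8/3)·R1: [0, 7, 7]
R3 ← R3 − (7/3)·R1: [0, 5, 5]
R4 ← R4 + R1: [0, -3, -3]
R5 ← R5 − (7/3)·R1: [0, 8, 8]
R3 ← R3 − (5/7)·R2: [0, 0, 0]
R4 ← R4 + (3/7)·R2: [0, 0, 0]
R5 ← R5 − (8/7)·R2: [0, 0, 0]
2 nonzero rows, so rank(M) = 2.
M has 3 columns; by rank–nullity, nullity = 3 − 2 = 1.

1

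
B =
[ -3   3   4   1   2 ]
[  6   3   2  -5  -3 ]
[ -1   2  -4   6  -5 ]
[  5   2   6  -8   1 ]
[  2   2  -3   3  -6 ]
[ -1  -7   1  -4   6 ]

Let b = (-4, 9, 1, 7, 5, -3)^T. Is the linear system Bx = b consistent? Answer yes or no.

Row reduce the augmented matrix [B | b].
R2 ← R2 + (2)·R1: [0, 9, 10, -3, 1, 1]
R3 ← R3 − (1/3)·R1: [0, 1, -16/3, 17/3, -17/3, 7/3]
R4 ← R4 + (5/3)·R1: [0, 7, 38/3, -19/3, 13/3, 1/3]
R5 ← R5 + (2/3)·R1: [0, 4, -1/3, 11/3, -14/3, 7/3]
R6 ← R6 − (1/3)·R1: [0, -8, -1/3, -13/3, 16/3, -5/3]
R3 ← R3 − (1/9)·R2: [0, 0, -58/9, 6, -52/9, 20/9]
R4 ← R4 − (7/9)·R2: [0, 0, 44/9, -4, 32/9, -4/9]
R5 ← R5 − (4/9)·R2: [0, 0, -43/9, 5, -46/9, 17/9]
R6 ← R6 + (8/9)·R2: [0, 0, 77/9, -7, 56/9, -7/9]
R4 ← R4 + (22/29)·R3: [0, 0, 0, 16/29, -24/29, 36/29]
R5 ← R5 − (43/58)·R3: [0, 0, 0, 16/29, -24/29, 7/29]
R6 ← R6 + (77/58)·R3: [0, 0, 0, 28/29, -42/29, 63/29]
R5 ← R5 − R4: [0, 0, 0, 0, 0, -1]
R6 ← R6 − (7/4)·R4: [0, 0, 0, 0, 0, 0]
The echelon form has 5 nonzero rows; the last pivot sits in the augmented column, so rank(B) = 4 but rank([B|b]) = 5.
Since the ranks differ, the system is inconsistent.

no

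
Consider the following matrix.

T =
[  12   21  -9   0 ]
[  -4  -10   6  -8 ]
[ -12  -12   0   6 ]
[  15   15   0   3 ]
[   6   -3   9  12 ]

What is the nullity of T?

1

Row reduce to echelon form.
R2 ← R2 + (1/3)·R1: [0, -3, 3, -8]
R3 ← R3 + R1: [0, 9, -9, 6]
R4 ← R4 − (5/4)·R1: [0, -45/4, 45/4, 3]
R5 ← R5 − (1/2)·R1: [0, -27/2, 27/2, 12]
R3 ← R3 + (3)·R2: [0, 0, 0, -18]
R4 ← R4 − (15/4)·R2: [0, 0, 0, 33]
R5 ← R5 − (9/2)·R2: [0, 0, 0, 48]
R4 ← R4 + (11/6)·R3: [0, 0, 0, 0]
R5 ← R5 + (8/3)·R3: [0, 0, 0, 0]
3 nonzero rows, so rank(T) = 3.
T has 4 columns; by rank–nullity, nullity = 4 − 3 = 1.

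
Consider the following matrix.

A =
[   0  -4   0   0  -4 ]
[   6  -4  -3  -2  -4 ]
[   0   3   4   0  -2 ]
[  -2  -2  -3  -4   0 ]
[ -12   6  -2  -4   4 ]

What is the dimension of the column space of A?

Row reduce to echelon form.
Swap R1 ↔ R2
R4 ← R4 + (1/3)·R1: [0, -10/3, -4, -14/3, -4/3]
R5 ← R5 + (2)·R1: [0, -2, -8, -8, -4]
R3 ← R3 + (3/4)·R2: [0, 0, 4, 0, -5]
R4 ← R4 − (5/6)·R2: [0, 0, -4, -14/3, 2]
R5 ← R5 − (1/2)·R2: [0, 0, -8, -8, -2]
R4 ← R4 + R3: [0, 0, 0, -14/3, -3]
R5 ← R5 + (2)·R3: [0, 0, 0, -8, -12]
R5 ← R5 − (12/7)·R4: [0, 0, 0, 0, -48/7]
Echelon form has 5 nonzero rows, so rank(A) = 5.
The column space has dimension equal to the rank: 5.

5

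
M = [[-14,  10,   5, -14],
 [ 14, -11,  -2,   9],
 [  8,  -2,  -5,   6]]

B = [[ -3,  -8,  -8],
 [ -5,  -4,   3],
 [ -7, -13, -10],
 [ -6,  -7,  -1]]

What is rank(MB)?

First compute MB:
[[ 41, 105, 106],
 [-27, -105, -134],
 [-15, -33, -26]]
Now row reduce the product.
R2 ← R2 + (27/41)·R1: [0, -1470/41, -2632/41]
R3 ← R3 + (15/41)·R1: [0, 222/41, 524/41]
R3 ← R3 + (37/245)·R2: [0, 0, 108/35]
3 nonzero rows, so rank(MB) = 3.

3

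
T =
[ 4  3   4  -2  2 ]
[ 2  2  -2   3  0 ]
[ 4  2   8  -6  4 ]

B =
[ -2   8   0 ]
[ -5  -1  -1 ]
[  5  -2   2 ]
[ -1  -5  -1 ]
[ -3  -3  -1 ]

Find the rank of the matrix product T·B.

First compute TB:
[[ -7,  25,   5],
 [-27,   3,  -9],
 [ 16,  32,  16]]
Now row reduce the product.
R2 ← R2 − (27/7)·R1: [0, -654/7, -198/7]
R3 ← R3 + (16/7)·R1: [0, 624/7, 192/7]
R3 ← R3 + (104/109)·R2: [0, 0, 48/109]
3 nonzero rows, so rank(TB) = 3.

3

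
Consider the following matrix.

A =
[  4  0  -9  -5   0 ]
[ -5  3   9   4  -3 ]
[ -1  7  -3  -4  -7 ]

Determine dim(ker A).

3

Row reduce to echelon form.
R2 ← R2 + (5/4)·R1: [0, 3, -9/4, -9/4, -3]
R3 ← R3 + (1/4)·R1: [0, 7, -21/4, -21/4, -7]
R3 ← R3 − (7/3)·R2: [0, 0, 0, 0, 0]
2 nonzero rows, so rank(A) = 2.
A has 5 columns; by rank–nullity, nullity = 5 − 2 = 3.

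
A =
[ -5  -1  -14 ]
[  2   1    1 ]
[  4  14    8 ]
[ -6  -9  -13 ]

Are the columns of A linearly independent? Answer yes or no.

yes

Row reduce A to echelon form.
R2 ← R2 + (2/5)·R1: [0, 3/5, -23/5]
R3 ← R3 + (4/5)·R1: [0, 66/5, -16/5]
R4 ← R4 − (6/5)·R1: [0, -39/5, 19/5]
R3 ← R3 − (22)·R2: [0, 0, 98]
R4 ← R4 + (13)·R2: [0, 0, -56]
R4 ← R4 + (4/7)·R3: [0, 0, 0]
3 pivots among 3 columns.
Every column is a pivot column, so the columns are linearly independent.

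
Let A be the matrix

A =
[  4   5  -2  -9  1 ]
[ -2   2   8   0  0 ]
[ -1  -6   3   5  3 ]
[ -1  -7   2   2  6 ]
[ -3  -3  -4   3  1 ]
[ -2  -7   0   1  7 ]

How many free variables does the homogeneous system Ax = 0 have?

0

Row reduce to echelon form.
R2 ← R2 + (1/2)·R1: [0, 9/2, 7, -9/2, 1/2]
R3 ← R3 + (1/4)·R1: [0, -19/4, 5/2, 11/4, 13/4]
R4 ← R4 + (1/4)·R1: [0, -23/4, 3/2, -1/4, 25/4]
R5 ← R5 + (3/4)·R1: [0, 3/4, -11/2, -15/4, 7/4]
R6 ← R6 + (1/2)·R1: [0, -9/2, -1, -7/2, 15/2]
R3 ← R3 + (19/18)·R2: [0, 0, 89/9, -2, 34/9]
R4 ← R4 + (23/18)·R2: [0, 0, 94/9, -6, 62/9]
R5 ← R5 − (1/6)·R2: [0, 0, -20/3, -3, 5/3]
R6 ← R6 + R2: [0, 0, 6, -8, 8]
R4 ← R4 − (94/89)·R3: [0, 0, 0, -346/89, 258/89]
R5 ← R5 + (60/89)·R3: [0, 0, 0, -387/89, 375/89]
R6 ← R6 − (54/89)·R3: [0, 0, 0, -604/89, 508/89]
R5 ← R5 − (387/346)·R4: [0, 0, 0, 0, 168/173]
R6 ← R6 − (302/173)·R4: [0, 0, 0, 0, 112/173]
R6 ← R6 − (2/3)·R5: [0, 0, 0, 0, 0]
5 nonzero rows, so rank(A) = 5.
A has 5 columns; by rank–nullity, nullity = 5 − 5 = 0.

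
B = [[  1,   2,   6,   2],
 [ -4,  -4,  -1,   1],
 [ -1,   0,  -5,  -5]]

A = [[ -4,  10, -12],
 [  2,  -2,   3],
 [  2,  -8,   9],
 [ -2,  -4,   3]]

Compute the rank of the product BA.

First compute BA:
[[  8, -50,  54],
 [  4, -28,  30],
 [  4,  50, -48]]
Now row reduce the product.
R2 ← R2 − (1/2)·R1: [0, -3, 3]
R3 ← R3 − (1/2)·R1: [0, 75, -75]
R3 ← R3 + (25)·R2: [0, 0, 0]
2 nonzero rows, so rank(BA) = 2.

2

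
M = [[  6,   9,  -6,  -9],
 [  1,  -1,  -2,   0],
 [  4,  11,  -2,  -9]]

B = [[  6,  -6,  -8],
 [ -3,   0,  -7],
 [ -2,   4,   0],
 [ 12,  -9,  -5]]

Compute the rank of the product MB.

First compute MB:
[[-87,  21, -66],
 [ 13, -14,  -1],
 [-113,  49, -64]]
Now row reduce the product.
R2 ← R2 + (13/87)·R1: [0, -315/29, -315/29]
R3 ← R3 − (113/87)·R1: [0, 630/29, 630/29]
R3 ← R3 + (2)·R2: [0, 0, 0]
2 nonzero rows, so rank(MB) = 2.

2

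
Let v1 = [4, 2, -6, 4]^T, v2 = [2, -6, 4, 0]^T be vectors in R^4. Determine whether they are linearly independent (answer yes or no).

Form the matrix with these vectors as rows and row reduce.
R2 ← R2 − (1/2)·R1: [0, -7, 7, -2]
2 nonzero rows, so the 2 vectors span a space of dimension 2.
Since 2 = 2, the vectors are linearly independent.

yes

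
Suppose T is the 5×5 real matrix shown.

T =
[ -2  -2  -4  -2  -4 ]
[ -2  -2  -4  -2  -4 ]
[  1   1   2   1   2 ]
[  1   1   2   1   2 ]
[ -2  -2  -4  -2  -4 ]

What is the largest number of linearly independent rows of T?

Row reduce to echelon form.
R2 ← R2 − R1: [0, 0, 0, 0, 0]
R3 ← R3 + (1/2)·R1: [0, 0, 0, 0, 0]
R4 ← R4 + (1/2)·R1: [0, 0, 0, 0, 0]
R5 ← R5 − R1: [0, 0, 0, 0, 0]
Echelon form has 1 nonzero row, so rank(T) = 1.
The rank gives the maximum number of linearly independent rows: 1.

1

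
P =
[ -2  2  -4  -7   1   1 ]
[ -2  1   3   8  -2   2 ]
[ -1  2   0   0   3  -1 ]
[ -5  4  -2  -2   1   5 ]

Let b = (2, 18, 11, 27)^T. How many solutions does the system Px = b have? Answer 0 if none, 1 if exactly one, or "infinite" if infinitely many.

Row reduce the augmented matrix [P | b].
R2 ← R2 − R1: [0, -1, 7, 15, -3, 1, 16]
R3 ← R3 − (1/2)·R1: [0, 1, 2, 7/2, 5/2, -3/2, 10]
R4 ← R4 − (5/2)·R1: [0, -1, 8, 31/2, -3/2, 5/2, 22]
R3 ← R3 + R2: [0, 0, 9, 37/2, -1/2, -1/2, 26]
R4 ← R4 − R2: [0, 0, 1, 1/2, 3/2, 3/2, 6]
R4 ← R4 − (1/9)·R3: [0, 0, 0, -14/9, 14/9, 14/9, 28/9]
The echelon form has 4 nonzero rows, and every pivot lies in the first 6 columns, so rank(P) = rank([P|b]) = 4.
The system is consistent.
rank = 4 < 6 unknowns, so there are infinitely many solutions.

infinite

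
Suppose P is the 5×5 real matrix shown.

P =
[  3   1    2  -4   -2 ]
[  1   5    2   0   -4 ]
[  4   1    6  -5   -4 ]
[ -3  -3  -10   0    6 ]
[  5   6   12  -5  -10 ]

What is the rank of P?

Row reduce to echelon form.
R2 ← R2 − (1/3)·R1: [0, 14/3, 4/3, 4/3, -10/3]
R3 ← R3 − (4/3)·R1: [0, -1/3, 10/3, 1/3, -4/3]
R4 ← R4 + R1: [0, -2, -8, -4, 4]
R5 ← R5 − (5/3)·R1: [0, 13/3, 26/3, 5/3, -20/3]
R3 ← R3 + (1/14)·R2: [0, 0, 24/7, 3/7, -11/7]
R4 ← R4 + (3/7)·R2: [0, 0, -52/7, -24/7, 18/7]
R5 ← R5 − (13/14)·R2: [0, 0, 52/7, 3/7, -25/7]
R4 ← R4 + (13/6)·R3: [0, 0, 0, -5/2, -5/6]
R5 ← R5 − (13/6)·R3: [0, 0, 0, -1/2, -1/6]
R5 ← R5 − (1/5)·R4: [0, 0, 0, 0, 0]
Echelon form has 4 nonzero rows, so rank(P) = 4.

4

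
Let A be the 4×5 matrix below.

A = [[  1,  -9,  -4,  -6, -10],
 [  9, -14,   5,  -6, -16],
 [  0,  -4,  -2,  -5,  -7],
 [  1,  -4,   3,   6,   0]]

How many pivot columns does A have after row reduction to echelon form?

Row reduce to echelon form.
R2 ← R2 − (9)·R1: [0, 67, 41, 48, 74]
R4 ← R4 − R1: [0, 5, 7, 12, 10]
R3 ← R3 + (4/67)·R2: [0, 0, 30/67, -143/67, -173/67]
R4 ← R4 − (5/67)·R2: [0, 0, 264/67, 564/67, 300/67]
R4 ← R4 − (44/5)·R3: [0, 0, 0, 136/5, 136/5]
Echelon form has 4 nonzero rows, so rank(A) = 4.
Each nonzero row contributes one pivot column: 4 pivot columns.

4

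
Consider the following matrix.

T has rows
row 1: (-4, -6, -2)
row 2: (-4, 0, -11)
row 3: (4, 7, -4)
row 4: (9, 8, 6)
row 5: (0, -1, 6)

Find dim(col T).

Row reduce to echelon form.
R2 ← R2 − R1: [0, 6, -9]
R3 ← R3 + R1: [0, 1, -6]
R4 ← R4 + (9/4)·R1: [0, -11/2, 3/2]
R3 ← R3 − (1/6)·R2: [0, 0, -9/2]
R4 ← R4 + (11/12)·R2: [0, 0, -27/4]
R5 ← R5 + (1/6)·R2: [0, 0, 9/2]
R4 ← R4 − (3/2)·R3: [0, 0, 0]
R5 ← R5 + R3: [0, 0, 0]
Echelon form has 3 nonzero rows, so rank(T) = 3.
The column space has dimension equal to the rank: 3.

3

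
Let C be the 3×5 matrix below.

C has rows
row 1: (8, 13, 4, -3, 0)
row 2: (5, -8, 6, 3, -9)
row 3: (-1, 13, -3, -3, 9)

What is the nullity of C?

2

Row reduce to echelon form.
R2 ← R2 − (5/8)·R1: [0, -129/8, 7/2, 39/8, -9]
R3 ← R3 + (1/8)·R1: [0, 117/8, -5/2, -27/8, 9]
R3 ← R3 + (39/43)·R2: [0, 0, 29/43, 45/43, 36/43]
3 nonzero rows, so rank(C) = 3.
C has 5 columns; by rank–nullity, nullity = 5 − 3 = 2.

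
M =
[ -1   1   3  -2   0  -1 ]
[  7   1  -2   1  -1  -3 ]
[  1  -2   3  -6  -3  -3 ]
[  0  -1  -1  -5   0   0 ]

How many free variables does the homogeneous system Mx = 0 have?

2

Row reduce to echelon form.
R2 ← R2 + (7)·R1: [0, 8, 19, -13, -1, -10]
R3 ← R3 + R1: [0, -1, 6, -8, -3, -4]
R3 ← R3 + (1/8)·R2: [0, 0, 67/8, -77/8, -25/8, -21/4]
R4 ← R4 + (1/8)·R2: [0, 0, 11/8, -53/8, -1/8, -5/4]
R4 ← R4 − (11/67)·R3: [0, 0, 0, -338/67, 26/67, -26/67]
4 nonzero rows, so rank(M) = 4.
M has 6 columns; by rank–nullity, nullity = 6 − 4 = 2.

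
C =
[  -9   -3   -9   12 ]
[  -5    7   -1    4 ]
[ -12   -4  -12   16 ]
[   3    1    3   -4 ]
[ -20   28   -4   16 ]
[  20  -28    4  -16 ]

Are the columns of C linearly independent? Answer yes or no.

no

Row reduce C to echelon form.
R2 ← R2 − (5/9)·R1: [0, 26/3, 4, -8/3]
R3 ← R3 − (4/3)·R1: [0, 0, 0, 0]
R4 ← R4 + (1/3)·R1: [0, 0, 0, 0]
R5 ← R5 − (20/9)·R1: [0, 104/3, 16, -32/3]
R6 ← R6 + (20/9)·R1: [0, -104/3, -16, 32/3]
R5 ← R5 − (4)·R2: [0, 0, 0, 0]
R6 ← R6 + (4)·R2: [0, 0, 0, 0]
2 pivots among 4 columns.
Only 2 < 4 pivot columns, so the columns are linearly dependent.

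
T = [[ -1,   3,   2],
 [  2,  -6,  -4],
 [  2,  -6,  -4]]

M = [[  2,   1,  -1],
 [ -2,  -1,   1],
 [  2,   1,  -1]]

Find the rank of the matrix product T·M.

1

First compute TM:
[[ -4,  -2,   2],
 [  8,   4,  -4],
 [  8,   4,  -4]]
Now row reduce the product.
R2 ← R2 + (2)·R1: [0, 0, 0]
R3 ← R3 + (2)·R1: [0, 0, 0]
1 nonzero row, so rank(TM) = 1.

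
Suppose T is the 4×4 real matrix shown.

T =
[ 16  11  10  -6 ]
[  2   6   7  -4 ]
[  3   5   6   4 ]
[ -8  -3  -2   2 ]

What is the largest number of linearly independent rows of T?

Row reduce to echelon form.
R2 ← R2 − (1/8)·R1: [0, 37/8, 23/4, -13/4]
R3 ← R3 − (3/16)·R1: [0, 47/16, 33/8, 41/8]
R4 ← R4 + (1/2)·R1: [0, 5/2, 3, -1]
R3 ← R3 − (47/74)·R2: [0, 0, 35/74, 266/37]
R4 ← R4 − (20/37)·R2: [0, 0, -4/37, 28/37]
R4 ← R4 + (8/35)·R3: [0, 0, 0, 12/5]
Echelon form has 4 nonzero rows, so rank(T) = 4.
The rank gives the maximum number of linearly independent rows: 4.

4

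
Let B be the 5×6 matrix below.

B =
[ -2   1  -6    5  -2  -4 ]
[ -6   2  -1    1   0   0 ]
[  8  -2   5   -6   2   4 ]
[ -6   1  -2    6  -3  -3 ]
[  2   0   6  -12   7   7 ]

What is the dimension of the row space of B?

4

Row reduce to echelon form.
R2 ← R2 − (3)·R1: [0, -1, 17, -14, 6, 12]
R3 ← R3 + (4)·R1: [0, 2, -19, 14, -6, -12]
R4 ← R4 − (3)·R1: [0, -2, 16, -9, 3, 9]
R5 ← R5 + R1: [0, 1, 0, -7, 5, 3]
R3 ← R3 + (2)·R2: [0, 0, 15, -14, 6, 12]
R4 ← R4 − (2)·R2: [0, 0, -18, 19, -9, -15]
R5 ← R5 + R2: [0, 0, 17, -21, 11, 15]
R4 ← R4 + (6/5)·R3: [0, 0, 0, 11/5, -9/5, -3/5]
R5 ← R5 − (17/15)·R3: [0, 0, 0, -77/15, 21/5, 7/5]
R5 ← R5 + (7/3)·R4: [0, 0, 0, 0, 0, 0]
Echelon form has 4 nonzero rows, so rank(B) = 4.
The row space has dimension equal to the rank: 4.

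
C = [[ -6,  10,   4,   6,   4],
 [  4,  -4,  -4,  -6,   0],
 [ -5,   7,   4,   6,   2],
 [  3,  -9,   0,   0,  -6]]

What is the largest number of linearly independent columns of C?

Row reduce to echelon form.
R2 ← R2 + (2/3)·R1: [0, 8/3, -4/3, -2, 8/3]
R3 ← R3 − (5/6)·R1: [0, -4/3, 2/3, 1, -4/3]
R4 ← R4 + (1/2)·R1: [0, -4, 2, 3, -4]
R3 ← R3 + (1/2)·R2: [0, 0, 0, 0, 0]
R4 ← R4 + (3/2)·R2: [0, 0, 0, 0, 0]
Echelon form has 2 nonzero rows, so rank(C) = 2.
The rank gives the maximum number of linearly independent columns: 2.

2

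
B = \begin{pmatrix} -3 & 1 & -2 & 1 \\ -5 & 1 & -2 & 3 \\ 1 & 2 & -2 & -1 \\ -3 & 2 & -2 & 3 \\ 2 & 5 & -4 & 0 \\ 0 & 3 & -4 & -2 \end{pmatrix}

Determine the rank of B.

3

Row reduce to echelon form.
R2 ← R2 − (5/3)·R1: [0, -2/3, 4/3, 4/3]
R3 ← R3 + (1/3)·R1: [0, 7/3, -8/3, -2/3]
R4 ← R4 − R1: [0, 1, 0, 2]
R5 ← R5 + (2/3)·R1: [0, 17/3, -16/3, 2/3]
R3 ← R3 + (7/2)·R2: [0, 0, 2, 4]
R4 ← R4 + (3/2)·R2: [0, 0, 2, 4]
R5 ← R5 + (17/2)·R2: [0, 0, 6, 12]
R6 ← R6 + (9/2)·R2: [0, 0, 2, 4]
R4 ← R4 − R3: [0, 0, 0, 0]
R5 ← R5 − (3)·R3: [0, 0, 0, 0]
R6 ← R6 − R3: [0, 0, 0, 0]
Echelon form has 3 nonzero rows, so rank(B) = 3.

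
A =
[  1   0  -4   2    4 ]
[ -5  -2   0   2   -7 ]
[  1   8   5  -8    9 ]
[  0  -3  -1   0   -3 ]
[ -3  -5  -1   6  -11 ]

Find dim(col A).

5

Row reduce to echelon form.
R2 ← R2 + (5)·R1: [0, -2, -20, 12, 13]
R3 ← R3 − R1: [0, 8, 9, -10, 5]
R5 ← R5 + (3)·R1: [0, -5, -13, 12, 1]
R3 ← R3 + (4)·R2: [0, 0, -71, 38, 57]
R4 ← R4 − (3/2)·R2: [0, 0, 29, -18, -45/2]
R5 ← R5 − (5/2)·R2: [0, 0, 37, -18, -63/2]
R4 ← R4 + (29/71)·R3: [0, 0, 0, -176/71, 111/142]
R5 ← R5 + (37/71)·R3: [0, 0, 0, 128/71, -255/142]
R5 ← R5 + (8/11)·R4: [0, 0, 0, 0, -27/22]
Echelon form has 5 nonzero rows, so rank(A) = 5.
The column space has dimension equal to the rank: 5.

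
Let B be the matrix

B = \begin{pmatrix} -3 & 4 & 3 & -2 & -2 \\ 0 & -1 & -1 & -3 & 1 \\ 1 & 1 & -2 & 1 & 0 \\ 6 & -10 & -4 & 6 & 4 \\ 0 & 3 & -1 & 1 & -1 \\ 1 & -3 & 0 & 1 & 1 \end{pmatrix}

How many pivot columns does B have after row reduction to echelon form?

3

Row reduce to echelon form.
R3 ← R3 + (1/3)·R1: [0, 7/3, -1, 1/3, -2/3]
R4 ← R4 + (2)·R1: [0, -2, 2, 2, 0]
R6 ← R6 + (1/3)·R1: [0, -5/3, 1, 1/3, 1/3]
R3 ← R3 + (7/3)·R2: [0, 0, -10/3, -20/3, 5/3]
R4 ← R4 − (2)·R2: [0, 0, 4, 8, -2]
R5 ← R5 + (3)·R2: [0, 0, -4, -8, 2]
R6 ← R6 − (5/3)·R2: [0, 0, 8/3, 16/3, -4/3]
R4 ← R4 + (6/5)·R3: [0, 0, 0, 0, 0]
R5 ← R5 − (6/5)·R3: [0, 0, 0, 0, 0]
R6 ← R6 + (4/5)·R3: [0, 0, 0, 0, 0]
Echelon form has 3 nonzero rows, so rank(B) = 3.
Each nonzero row contributes one pivot column: 3 pivot columns.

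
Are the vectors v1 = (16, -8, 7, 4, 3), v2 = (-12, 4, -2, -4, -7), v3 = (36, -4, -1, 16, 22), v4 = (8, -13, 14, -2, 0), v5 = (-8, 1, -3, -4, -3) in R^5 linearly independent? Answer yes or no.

Form the matrix with these vectors as rows and row reduce.
R2 ← R2 + (3/4)·R1: [0, -2, 13/4, -1, -19/4]
R3 ← R3 − (9/4)·R1: [0, 14, -67/4, 7, 61/4]
R4 ← R4 − (1/2)·R1: [0, -9, 21/2, -4, -3/2]
R5 ← R5 + (1/2)·R1: [0, -3, 1/2, -2, -3/2]
R3 ← R3 + (7)·R2: [0, 0, 6, 0, -18]
R4 ← R4 − (9/2)·R2: [0, 0, -33/8, 1/2, 159/8]
R5 ← R5 − (3/2)·R2: [0, 0, -35/8, -1/2, 45/8]
R4 ← R4 + (11/16)·R3: [0, 0, 0, 1/2, 15/2]
R5 ← R5 + (35/48)·R3: [0, 0, 0, -1/2, -15/2]
R5 ← R5 + R4: [0, 0, 0, 0, 0]
4 nonzero rows, so the 5 vectors span a space of dimension 4.
Since 4 < 5, the vectors are linearly dependent.

no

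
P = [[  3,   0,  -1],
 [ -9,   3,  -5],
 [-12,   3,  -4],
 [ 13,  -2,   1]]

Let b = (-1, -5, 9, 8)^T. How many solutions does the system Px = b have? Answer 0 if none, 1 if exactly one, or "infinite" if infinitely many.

0

Row reduce the augmented matrix [P | b].
R2 ← R2 + (3)·R1: [0, 3, -8, -8]
R3 ← R3 + (4)·R1: [0, 3, -8, 5]
R4 ← R4 − (13/3)·R1: [0, -2, 16/3, 37/3]
R3 ← R3 − R2: [0, 0, 0, 13]
R4 ← R4 + (2/3)·R2: [0, 0, 0, 7]
R4 ← R4 − (7/13)·R3: [0, 0, 0, 0]
The echelon form has 3 nonzero rows; the last pivot sits in the augmented column, so rank(P) = 2 but rank([P|b]) = 3.
Since the ranks differ, the system is inconsistent.
It has no solutions.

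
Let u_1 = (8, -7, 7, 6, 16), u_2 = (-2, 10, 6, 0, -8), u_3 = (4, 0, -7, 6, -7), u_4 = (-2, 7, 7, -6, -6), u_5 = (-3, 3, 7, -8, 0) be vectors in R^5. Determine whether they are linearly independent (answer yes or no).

no

Form the matrix with these vectors as rows and row reduce.
R2 ← R2 + (1/4)·R1: [0, 33/4, 31/4, 3/2, -4]
R3 ← R3 − (1/2)·R1: [0, 7/2, -21/2, 3, -15]
R4 ← R4 + (1/4)·R1: [0, 21/4, 35/4, -9/2, -2]
R5 ← R5 + (3/8)·R1: [0, 3/8, 77/8, -23/4, 6]
R3 ← R3 − (14/33)·R2: [0, 0, -455/33, 26/11, -439/33]
R4 ← R4 − (7/11)·R2: [0, 0, 42/11, -60/11, 6/11]
R5 ← R5 − (1/22)·R2: [0, 0, 102/11, -64/11, 68/11]
R4 ← R4 + (18/65)·R3: [0, 0, 0, -24/5, -204/65]
R5 ← R5 + (306/455)·R3: [0, 0, 0, -148/35, -1258/455]
R5 ← R5 − (37/42)·R4: [0, 0, 0, 0, 0]
4 nonzero rows, so the 5 vectors span a space of dimension 4.
Since 4 < 5, the vectors are linearly dependent.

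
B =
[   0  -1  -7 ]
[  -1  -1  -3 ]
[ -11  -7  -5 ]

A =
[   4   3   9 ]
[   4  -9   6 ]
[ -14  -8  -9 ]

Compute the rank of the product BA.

First compute BA:
[[ 94,  65,  57],
 [ 34,  30,  12],
 [ -2,  70, -96]]
Now row reduce the product.
R2 ← R2 − (17/47)·R1: [0, 305/47, -405/47]
R3 ← R3 + (1/47)·R1: [0, 3355/47, -4455/47]
R3 ← R3 − (11)·R2: [0, 0, 0]
2 nonzero rows, so rank(BA) = 2.

2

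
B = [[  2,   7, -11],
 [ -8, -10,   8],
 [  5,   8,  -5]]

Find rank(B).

Row reduce to echelon form.
R2 ← R2 + (4)·R1: [0, 18, -36]
R3 ← R3 − (5/2)·R1: [0, -19/2, 45/2]
R3 ← R3 + (19/36)·R2: [0, 0, 7/2]
Echelon form has 3 nonzero rows, so rank(B) = 3.

3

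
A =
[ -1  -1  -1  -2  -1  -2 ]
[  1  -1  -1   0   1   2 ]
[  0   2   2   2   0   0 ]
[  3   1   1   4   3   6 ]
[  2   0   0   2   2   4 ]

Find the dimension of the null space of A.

4

Row reduce to echelon form.
R2 ← R2 + R1: [0, -2, -2, -2, 0, 0]
R4 ← R4 + (3)·R1: [0, -2, -2, -2, 0, 0]
R5 ← R5 + (2)·R1: [0, -2, -2, -2, 0, 0]
R3 ← R3 + R2: [0, 0, 0, 0, 0, 0]
R4 ← R4 − R2: [0, 0, 0, 0, 0, 0]
R5 ← R5 − R2: [0, 0, 0, 0, 0, 0]
2 nonzero rows, so rank(A) = 2.
A has 6 columns; by rank–nullity, nullity = 6 − 2 = 4.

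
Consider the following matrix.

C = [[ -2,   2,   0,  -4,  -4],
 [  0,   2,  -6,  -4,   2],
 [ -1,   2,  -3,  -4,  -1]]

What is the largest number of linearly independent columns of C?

Row reduce to echelon form.
R3 ← R3 − (1/2)·R1: [0, 1, -3, -2, 1]
R3 ← R3 − (1/2)·R2: [0, 0, 0, 0, 0]
Echelon form has 2 nonzero rows, so rank(C) = 2.
The rank gives the maximum number of linearly independent columns: 2.

2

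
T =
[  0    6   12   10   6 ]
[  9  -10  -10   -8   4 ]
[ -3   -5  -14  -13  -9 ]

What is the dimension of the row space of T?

3

Row reduce to echelon form.
Swap R1 ↔ R2
R3 ← R3 + (1/3)·R1: [0, -25/3, -52/3, -47/3, -23/3]
R3 ← R3 + (25/18)·R2: [0, 0, -2/3, -16/9, 2/3]
Echelon form has 3 nonzero rows, so rank(T) = 3.
The row space has dimension equal to the rank: 3.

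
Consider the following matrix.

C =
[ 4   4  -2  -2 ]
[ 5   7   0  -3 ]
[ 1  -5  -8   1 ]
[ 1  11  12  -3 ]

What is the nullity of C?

Row reduce to echelon form.
R2 ← R2 − (5/4)·R1: [0, 2, 5/2, -1/2]
R3 ← R3 − (1/4)·R1: [0, -6, -15/2, 3/2]
R4 ← R4 − (1/4)·R1: [0, 10, 25/2, -5/2]
R3 ← R3 + (3)·R2: [0, 0, 0, 0]
R4 ← R4 − (5)·R2: [0, 0, 0, 0]
2 nonzero rows, so rank(C) = 2.
C has 4 columns; by rank–nullity, nullity = 4 − 2 = 2.

2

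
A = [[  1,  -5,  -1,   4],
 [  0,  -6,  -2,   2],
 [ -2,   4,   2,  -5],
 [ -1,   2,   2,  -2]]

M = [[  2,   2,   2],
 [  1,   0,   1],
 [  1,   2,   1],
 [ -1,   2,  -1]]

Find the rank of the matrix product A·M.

2

First compute AM:
[[ -8,   8,  -8],
 [-10,   0, -10],
 [  7, -10,   7],
 [  4,  -2,   4]]
Now row reduce the product.
R2 ← R2 − (5/4)·R1: [0, -10, 0]
R3 ← R3 + (7/8)·R1: [0, -3, 0]
R4 ← R4 + (1/2)·R1: [0, 2, 0]
R3 ← R3 − (3/10)·R2: [0, 0, 0]
R4 ← R4 + (1/5)·R2: [0, 0, 0]
2 nonzero rows, so rank(AM) = 2.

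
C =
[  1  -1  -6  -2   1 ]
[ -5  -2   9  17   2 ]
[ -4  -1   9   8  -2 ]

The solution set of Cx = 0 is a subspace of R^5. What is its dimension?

2

Row reduce to echelon form.
R2 ← R2 + (5)·R1: [0, -7, -21, 7, 7]
R3 ← R3 + (4)·R1: [0, -5, -15, 0, 2]
R3 ← R3 − (5/7)·R2: [0, 0, 0, -5, -3]
3 nonzero rows, so rank(C) = 3.
C has 5 columns; by rank–nullity, nullity = 5 − 3 = 2.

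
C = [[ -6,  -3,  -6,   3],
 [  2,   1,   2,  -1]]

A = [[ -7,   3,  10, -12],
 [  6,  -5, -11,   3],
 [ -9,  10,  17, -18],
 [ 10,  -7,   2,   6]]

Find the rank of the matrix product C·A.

First compute CA:
[[108, -84, -123, 189],
 [-36,  28,  41, -63]]
Now row reduce the product.
R2 ← R2 + (1/3)·R1: [0, 0, 0, 0]
1 nonzero row, so rank(CA) = 1.

1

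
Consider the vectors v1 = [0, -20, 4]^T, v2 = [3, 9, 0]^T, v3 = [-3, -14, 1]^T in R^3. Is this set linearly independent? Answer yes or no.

Form the matrix with these vectors as rows and row reduce.
Swap R1 ↔ R2
R3 ← R3 + R1: [0, -5, 1]
R3 ← R3 − (1/4)·R2: [0, 0, 0]
2 nonzero rows, so the 3 vectors span a space of dimension 2.
Since 2 < 3, the vectors are linearly dependent.

no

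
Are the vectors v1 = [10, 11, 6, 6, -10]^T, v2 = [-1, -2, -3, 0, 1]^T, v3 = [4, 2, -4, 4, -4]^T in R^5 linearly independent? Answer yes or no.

Form the matrix with these vectors as rows and row reduce.
R2 ← R2 + (1/10)·R1: [0, -9/10, -12/5, 3/5, 0]
R3 ← R3 − (2/5)·R1: [0, -12/5, -32/5, 8/5, 0]
R3 ← R3 − (8/3)·R2: [0, 0, 0, 0, 0]
2 nonzero rows, so the 3 vectors span a space of dimension 2.
Since 2 < 3, the vectors are linearly dependent.

no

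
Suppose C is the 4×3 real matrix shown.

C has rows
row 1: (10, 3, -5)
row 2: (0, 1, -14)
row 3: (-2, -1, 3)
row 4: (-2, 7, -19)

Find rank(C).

Row reduce to echelon form.
R3 ← R3 + (1/5)·R1: [0, -2/5, 2]
R4 ← R4 + (1/5)·R1: [0, 38/5, -20]
R3 ← R3 + (2/5)·R2: [0, 0, -18/5]
R4 ← R4 − (38/5)·R2: [0, 0, 432/5]
R4 ← R4 + (24)·R3: [0, 0, 0]
Echelon form has 3 nonzero rows, so rank(C) = 3.

3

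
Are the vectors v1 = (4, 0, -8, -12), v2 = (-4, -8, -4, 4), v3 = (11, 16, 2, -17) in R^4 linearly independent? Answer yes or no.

no

Form the matrix with these vectors as rows and row reduce.
R2 ← R2 + R1: [0, -8, -12, -8]
R3 ← R3 − (11/4)·R1: [0, 16, 24, 16]
R3 ← R3 + (2)·R2: [0, 0, 0, 0]
2 nonzero rows, so the 3 vectors span a space of dimension 2.
Since 2 < 3, the vectors are linearly dependent.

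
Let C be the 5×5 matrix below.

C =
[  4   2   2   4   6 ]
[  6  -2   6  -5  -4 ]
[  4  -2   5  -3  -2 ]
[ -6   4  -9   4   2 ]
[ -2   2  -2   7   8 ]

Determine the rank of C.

Row reduce to echelon form.
R2 ← R2 − (3/2)·R1: [0, -5, 3, -11, -13]
R3 ← R3 − R1: [0, -4, 3, -7, -8]
R4 ← R4 + (3/2)·R1: [0, 7, -6, 10, 11]
R5 ← R5 + (1/2)·R1: [0, 3, -1, 9, 11]
R3 ← R3 − (4/5)·R2: [0, 0, 3/5, 9/5, 12/5]
R4 ← R4 + (7/5)·R2: [0, 0, -9/5, -27/5, -36/5]
R5 ← R5 + (3/5)·R2: [0, 0, 4/5, 12/5, 16/5]
R4 ← R4 + (3)·R3: [0, 0, 0, 0, 0]
R5 ← R5 − (4/3)·R3: [0, 0, 0, 0, 0]
Echelon form has 3 nonzero rows, so rank(C) = 3.

3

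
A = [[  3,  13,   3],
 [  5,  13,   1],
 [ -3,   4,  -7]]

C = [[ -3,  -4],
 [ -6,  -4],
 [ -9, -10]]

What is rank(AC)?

First compute AC:
[[-114, -94],
 [-102, -82],
 [ 48,  66]]
Now row reduce the product.
R2 ← R2 − (17/19)·R1: [0, 40/19]
R3 ← R3 + (8/19)·R1: [0, 502/19]
R3 ← R3 − (251/20)·R2: [0, 0]
2 nonzero rows, so rank(AC) = 2.

2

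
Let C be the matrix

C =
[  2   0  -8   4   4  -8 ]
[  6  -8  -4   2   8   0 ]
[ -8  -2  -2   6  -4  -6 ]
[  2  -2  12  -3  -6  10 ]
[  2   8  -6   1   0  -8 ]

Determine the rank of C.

Row reduce to echelon form.
R2 ← R2 − (3)·R1: [0, -8, 20, -10, -4, 24]
R3 ← R3 + (4)·R1: [0, -2, -34, 22, 12, -38]
R4 ← R4 − R1: [0, -2, 20, -7, -10, 18]
R5 ← R5 − R1: [0, 8, 2, -3, -4, 0]
R3 ← R3 − (1/4)·R2: [0, 0, -39, 49/2, 13, -44]
R4 ← R4 − (1/4)·R2: [0, 0, 15, -9/2, -9, 12]
R5 ← R5 + R2: [0, 0, 22, -13, -8, 24]
R4 ← R4 + (5/13)·R3: [0, 0, 0, 64/13, -4, -64/13]
R5 ← R5 + (22/39)·R3: [0, 0, 0, 32/39, -2/3, -32/39]
R5 ← R5 − (1/6)·R4: [0, 0, 0, 0, 0, 0]
Echelon form has 4 nonzero rows, so rank(C) = 4.

4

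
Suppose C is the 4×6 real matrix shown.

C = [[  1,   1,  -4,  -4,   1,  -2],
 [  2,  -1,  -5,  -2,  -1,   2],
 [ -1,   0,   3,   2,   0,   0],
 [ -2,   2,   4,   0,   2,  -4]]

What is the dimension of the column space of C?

Row reduce to echelon form.
R2 ← R2 − (2)·R1: [0, -3, 3, 6, -3, 6]
R3 ← R3 + R1: [0, 1, -1, -2, 1, -2]
R4 ← R4 + (2)·R1: [0, 4, -4, -8, 4, -8]
R3 ← R3 + (1/3)·R2: [0, 0, 0, 0, 0, 0]
R4 ← R4 + (4/3)·R2: [0, 0, 0, 0, 0, 0]
Echelon form has 2 nonzero rows, so rank(C) = 2.
The column space has dimension equal to the rank: 2.

2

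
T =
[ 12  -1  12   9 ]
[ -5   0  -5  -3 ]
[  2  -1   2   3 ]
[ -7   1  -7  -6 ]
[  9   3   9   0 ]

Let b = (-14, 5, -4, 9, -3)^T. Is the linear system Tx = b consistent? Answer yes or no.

Row reduce the augmented matrix [T | b].
R2 ← R2 + (5/12)·R1: [0, -5/12, 0, 3/4, -5/6]
R3 ← R3 − (1/6)·R1: [0, -5/6, 0, 3/2, -5/3]
R4 ← R4 + (7/12)·R1: [0, 5/12, 0, -3/4, 5/6]
R5 ← R5 − (3/4)·R1: [0, 15/4, 0, -27/4, 15/2]
R3 ← R3 − (2)·R2: [0, 0, 0, 0, 0]
R4 ← R4 + R2: [0, 0, 0, 0, 0]
R5 ← R5 + (9)·R2: [0, 0, 0, 0, 0]
The echelon form has 2 nonzero rows, and every pivot lies in the first 4 columns, so rank(T) = rank([T|b]) = 2.
The system is consistent.

yes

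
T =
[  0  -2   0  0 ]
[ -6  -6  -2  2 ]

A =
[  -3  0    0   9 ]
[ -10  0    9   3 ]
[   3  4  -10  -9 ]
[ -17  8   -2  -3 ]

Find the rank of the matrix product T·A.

First compute TA:
[[ 20,   0, -18,  -6],
 [ 38,   8, -38, -60]]
Now row reduce the product.
R2 ← R2 − (19/10)·R1: [0, 8, -19/5, -243/5]
2 nonzero rows, so rank(TA) = 2.

2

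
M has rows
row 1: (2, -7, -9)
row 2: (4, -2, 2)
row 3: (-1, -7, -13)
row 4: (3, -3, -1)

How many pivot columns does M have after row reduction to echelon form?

2

Row reduce to echelon form.
R2 ← R2 − (2)·R1: [0, 12, 20]
R3 ← R3 + (1/2)·R1: [0, -21/2, -35/2]
R4 ← R4 − (3/2)·R1: [0, 15/2, 25/2]
R3 ← R3 + (7/8)·R2: [0, 0, 0]
R4 ← R4 − (5/8)·R2: [0, 0, 0]
Echelon form has 2 nonzero rows, so rank(M) = 2.
Each nonzero row contributes one pivot column: 2 pivot columns.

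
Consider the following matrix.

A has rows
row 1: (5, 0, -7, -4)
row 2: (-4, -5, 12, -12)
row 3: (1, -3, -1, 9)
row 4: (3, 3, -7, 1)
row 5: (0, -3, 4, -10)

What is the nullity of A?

Row reduce to echelon form.
R2 ← R2 + (4/5)·R1: [0, -5, 32/5, -76/5]
R3 ← R3 − (1/5)·R1: [0, -3, 2/5, 49/5]
R4 ← R4 − (3/5)·R1: [0, 3, -14/5, 17/5]
R3 ← R3 − (3/5)·R2: [0, 0, -86/25, 473/25]
R4 ← R4 + (3/5)·R2: [0, 0, 26/25, -143/25]
R5 ← R5 − (3/5)·R2: [0, 0, 4/25, -22/25]
R4 ← R4 + (13/43)·R3: [0, 0, 0, 0]
R5 ← R5 + (2/43)·R3: [0, 0, 0, 0]
3 nonzero rows, so rank(A) = 3.
A has 4 columns; by rank–nullity, nullity = 4 − 3 = 1.

1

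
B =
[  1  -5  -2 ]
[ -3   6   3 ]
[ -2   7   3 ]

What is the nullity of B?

Row reduce to echelon form.
R2 ← R2 + (3)·R1: [0, -9, -3]
R3 ← R3 + (2)·R1: [0, -3, -1]
R3 ← R3 − (1/3)·R2: [0, 0, 0]
2 nonzero rows, so rank(B) = 2.
B has 3 columns; by rank–nullity, nullity = 3 − 2 = 1.

1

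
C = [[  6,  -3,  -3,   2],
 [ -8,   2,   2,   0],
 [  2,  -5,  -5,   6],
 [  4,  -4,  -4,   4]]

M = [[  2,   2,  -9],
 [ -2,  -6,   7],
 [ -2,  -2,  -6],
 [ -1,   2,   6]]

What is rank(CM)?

First compute CM:
[[ 22,  40, -45],
 [-24, -32,  74],
 [ 18,  56,  13],
 [ 20,  48, -16]]
Now row reduce the product.
R2 ← R2 + (12/11)·R1: [0, 128/11, 274/11]
R3 ← R3 − (9/11)·R1: [0, 256/11, 548/11]
R4 ← R4 − (10/11)·R1: [0, 128/11, 274/11]
R3 ← R3 − (2)·R2: [0, 0, 0]
R4 ← R4 − R2: [0, 0, 0]
2 nonzero rows, so rank(CM) = 2.

2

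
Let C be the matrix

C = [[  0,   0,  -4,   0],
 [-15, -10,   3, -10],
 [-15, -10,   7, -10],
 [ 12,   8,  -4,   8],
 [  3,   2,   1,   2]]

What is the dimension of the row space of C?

Row reduce to echelon form.
Swap R1 ↔ R2
R3 ← R3 − R1: [0, 0, 4, 0]
R4 ← R4 + (4/5)·R1: [0, 0, -8/5, 0]
R5 ← R5 + (1/5)·R1: [0, 0, 8/5, 0]
R3 ← R3 + R2: [0, 0, 0, 0]
R4 ← R4 − (2/5)·R2: [0, 0, 0, 0]
R5 ← R5 + (2/5)·R2: [0, 0, 0, 0]
Echelon form has 2 nonzero rows, so rank(C) = 2.
The row space has dimension equal to the rank: 2.

2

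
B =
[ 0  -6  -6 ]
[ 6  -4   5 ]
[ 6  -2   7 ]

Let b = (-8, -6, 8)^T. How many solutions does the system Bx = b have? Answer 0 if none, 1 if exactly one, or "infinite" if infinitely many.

0

Row reduce the augmented matrix [B | b].
Swap R1 ↔ R2
R3 ← R3 − R1: [0, 2, 2, 14]
R3 ← R3 + (1/3)·R2: [0, 0, 0, 34/3]
The echelon form has 3 nonzero rows; the last pivot sits in the augmented column, so rank(B) = 2 but rank([B|b]) = 3.
Since the ranks differ, the system is inconsistent.
It has no solutions.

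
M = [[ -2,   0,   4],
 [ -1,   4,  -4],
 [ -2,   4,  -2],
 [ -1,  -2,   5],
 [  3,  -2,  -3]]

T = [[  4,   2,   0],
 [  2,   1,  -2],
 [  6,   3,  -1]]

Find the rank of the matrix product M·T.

2

First compute MT:
[[ 16,   8,  -4],
 [-20, -10,  -4],
 [-12,  -6,  -6],
 [ 22,  11,  -1],
 [-10,  -5,   7]]
Now row reduce the product.
R2 ← R2 + (5/4)·R1: [0, 0, -9]
R3 ← R3 + (3/4)·R1: [0, 0, -9]
R4 ← R4 − (11/8)·R1: [0, 0, 9/2]
R5 ← R5 + (5/8)·R1: [0, 0, 9/2]
R3 ← R3 − R2: [0, 0, 0]
R4 ← R4 + (1/2)·R2: [0, 0, 0]
R5 ← R5 + (1/2)·R2: [0, 0, 0]
2 nonzero rows, so rank(MT) = 2.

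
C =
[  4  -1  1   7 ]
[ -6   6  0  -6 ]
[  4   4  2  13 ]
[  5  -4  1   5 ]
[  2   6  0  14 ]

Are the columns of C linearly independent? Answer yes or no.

Row reduce C to echelon form.
R2 ← R2 + (3/2)·R1: [0, 9/2, 3/2, 9/2]
R3 ← R3 − R1: [0, 5, 1, 6]
R4 ← R4 − (5/4)·R1: [0, -11/4, -1/4, -15/4]
R5 ← R5 − (1/2)·R1: [0, 13/2, -1/2, 21/2]
R3 ← R3 − (10/9)·R2: [0, 0, -2/3, 1]
R4 ← R4 + (11/18)·R2: [0, 0, 2/3, -1]
R5 ← R5 − (13/9)·R2: [0, 0, -8/3, 4]
R4 ← R4 + R3: [0, 0, 0, 0]
R5 ← R5 − (4)·R3: [0, 0, 0, 0]
3 pivots among 4 columns.
Only 3 < 4 pivot columns, so the columns are linearly dependent.

no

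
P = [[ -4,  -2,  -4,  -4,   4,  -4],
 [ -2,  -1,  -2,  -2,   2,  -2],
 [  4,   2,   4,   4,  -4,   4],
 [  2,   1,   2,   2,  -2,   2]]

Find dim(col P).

Row reduce to echelon form.
R2 ← R2 − (1/2)·R1: [0, 0, 0, 0, 0, 0]
R3 ← R3 + R1: [0, 0, 0, 0, 0, 0]
R4 ← R4 + (1/2)·R1: [0, 0, 0, 0, 0, 0]
Echelon form has 1 nonzero row, so rank(P) = 1.
The column space has dimension equal to the rank: 1.

1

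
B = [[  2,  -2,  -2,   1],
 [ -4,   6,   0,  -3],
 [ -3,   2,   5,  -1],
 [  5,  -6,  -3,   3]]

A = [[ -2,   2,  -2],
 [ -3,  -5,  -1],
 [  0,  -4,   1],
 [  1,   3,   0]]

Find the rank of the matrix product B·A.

2

First compute BA:
[[  3,  25,  -4],
 [-13, -47,   2],
 [ -1, -39,   9],
 [ 11,  61,  -7]]
Now row reduce the product.
R2 ← R2 + (13/3)·R1: [0, 184/3, -46/3]
R3 ← R3 + (1/3)·R1: [0, -92/3, 23/3]
R4 ← R4 − (11/3)·R1: [0, -92/3, 23/3]
R3 ← R3 + (1/2)·R2: [0, 0, 0]
R4 ← R4 + (1/2)·R2: [0, 0, 0]
2 nonzero rows, so rank(BA) = 2.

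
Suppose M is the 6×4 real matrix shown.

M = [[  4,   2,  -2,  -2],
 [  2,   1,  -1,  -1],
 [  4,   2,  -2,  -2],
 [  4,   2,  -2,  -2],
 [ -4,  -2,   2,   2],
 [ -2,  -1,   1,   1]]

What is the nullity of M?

Row reduce to echelon form.
R2 ← R2 − (1/2)·R1: [0, 0, 0, 0]
R3 ← R3 − R1: [0, 0, 0, 0]
R4 ← R4 − R1: [0, 0, 0, 0]
R5 ← R5 + R1: [0, 0, 0, 0]
R6 ← R6 + (1/2)·R1: [0, 0, 0, 0]
1 nonzero row, so rank(M) = 1.
M has 4 columns; by rank–nullity, nullity = 4 − 1 = 3.

3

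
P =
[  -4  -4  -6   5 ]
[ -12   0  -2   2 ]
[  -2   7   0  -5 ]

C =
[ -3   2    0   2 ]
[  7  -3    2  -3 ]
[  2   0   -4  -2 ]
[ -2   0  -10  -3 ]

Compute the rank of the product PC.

First compute PC:
[[-38,   4, -34,   1],
 [ 28, -24, -12, -26],
 [ 65, -25,  64, -10]]
Now row reduce the product.
R2 ← R2 + (14/19)·R1: [0, -400/19, -704/19, -480/19]
R3 ← R3 + (65/38)·R1: [0, -345/19, 111/19, -315/38]
R3 ← R3 − (69/80)·R2: [0, 0, 189/5, 27/2]
3 nonzero rows, so rank(PC) = 3.

3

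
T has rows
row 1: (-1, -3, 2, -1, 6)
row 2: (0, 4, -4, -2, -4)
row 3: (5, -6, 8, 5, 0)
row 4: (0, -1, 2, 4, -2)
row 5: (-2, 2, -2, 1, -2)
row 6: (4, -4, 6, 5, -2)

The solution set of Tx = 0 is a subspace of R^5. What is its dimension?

Row reduce to echelon form.
R3 ← R3 + (5)·R1: [0, -21, 18, 0, 30]
R5 ← R5 − (2)·R1: [0, 8, -6, 3, -14]
R6 ← R6 + (4)·R1: [0, -16, 14, 1, 22]
R3 ← R3 + (21/4)·R2: [0, 0, -3, -21/2, 9]
R4 ← R4 + (1/4)·R2: [0, 0, 1, 7/2, -3]
R5 ← R5 − (2)·R2: [0, 0, 2, 7, -6]
R6 ← R6 + (4)·R2: [0, 0, -2, -7, 6]
R4 ← R4 + (1/3)·R3: [0, 0, 0, 0, 0]
R5 ← R5 + (2/3)·R3: [0, 0, 0, 0, 0]
R6 ← R6 − (2/3)·R3: [0, 0, 0, 0, 0]
3 nonzero rows, so rank(T) = 3.
T has 5 columns; by rank–nullity, nullity = 5 − 3 = 2.

2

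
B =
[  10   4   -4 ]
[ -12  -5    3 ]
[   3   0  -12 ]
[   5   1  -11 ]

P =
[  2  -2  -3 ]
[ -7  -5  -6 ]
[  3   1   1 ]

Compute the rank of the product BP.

2

First compute BP:
[[-20, -44, -58],
 [ 20,  52,  69],
 [-30, -18, -21],
 [-30, -26, -32]]
Now row reduce the product.
R2 ← R2 + R1: [0, 8, 11]
R3 ← R3 − (3/2)·R1: [0, 48, 66]
R4 ← R4 − (3/2)·R1: [0, 40, 55]
R3 ← R3 − (6)·R2: [0, 0, 0]
R4 ← R4 − (5)·R2: [0, 0, 0]
2 nonzero rows, so rank(BP) = 2.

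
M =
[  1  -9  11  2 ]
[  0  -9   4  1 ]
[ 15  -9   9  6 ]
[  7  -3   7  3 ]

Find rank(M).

3

Row reduce to echelon form.
R3 ← R3 − (15)·R1: [0, 126, -156, -24]
R4 ← R4 − (7)·R1: [0, 60, -70, -11]
R3 ← R3 + (14)·R2: [0, 0, -100, -10]
R4 ← R4 + (20/3)·R2: [0, 0, -130/3, -13/3]
R4 ← R4 − (13/30)·R3: [0, 0, 0, 0]
Echelon form has 3 nonzero rows, so rank(M) = 3.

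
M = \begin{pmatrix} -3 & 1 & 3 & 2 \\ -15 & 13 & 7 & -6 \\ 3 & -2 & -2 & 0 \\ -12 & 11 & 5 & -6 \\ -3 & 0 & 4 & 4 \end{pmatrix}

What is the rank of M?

2

Row reduce to echelon form.
R2 ← R2 − (5)·R1: [0, 8, -8, -16]
R3 ← R3 + R1: [0, -1, 1, 2]
R4 ← R4 − (4)·R1: [0, 7, -7, -14]
R5 ← R5 − R1: [0, -1, 1, 2]
R3 ← R3 + (1/8)·R2: [0, 0, 0, 0]
R4 ← R4 − (7/8)·R2: [0, 0, 0, 0]
R5 ← R5 + (1/8)·R2: [0, 0, 0, 0]
Echelon form has 2 nonzero rows, so rank(M) = 2.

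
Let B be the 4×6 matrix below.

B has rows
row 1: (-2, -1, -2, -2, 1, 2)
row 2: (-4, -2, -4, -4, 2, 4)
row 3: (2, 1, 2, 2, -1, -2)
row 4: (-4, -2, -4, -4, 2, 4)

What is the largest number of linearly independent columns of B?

1

Row reduce to echelon form.
R2 ← R2 − (2)·R1: [0, 0, 0, 0, 0, 0]
R3 ← R3 + R1: [0, 0, 0, 0, 0, 0]
R4 ← R4 − (2)·R1: [0, 0, 0, 0, 0, 0]
Echelon form has 1 nonzero row, so rank(B) = 1.
The rank gives the maximum number of linearly independent columns: 1.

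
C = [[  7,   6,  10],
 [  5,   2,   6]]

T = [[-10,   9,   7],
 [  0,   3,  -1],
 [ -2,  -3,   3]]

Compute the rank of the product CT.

First compute CT:
[[-90,  51,  73],
 [-62,  33,  51]]
Now row reduce the product.
R2 ← R2 − (31/45)·R1: [0, -32/15, 32/45]
2 nonzero rows, so rank(CT) = 2.

2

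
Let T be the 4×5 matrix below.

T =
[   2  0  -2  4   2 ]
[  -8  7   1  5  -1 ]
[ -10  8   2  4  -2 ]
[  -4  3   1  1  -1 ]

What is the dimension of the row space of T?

Row reduce to echelon form.
R2 ← R2 + (4)·R1: [0, 7, -7, 21, 7]
R3 ← R3 + (5)·R1: [0, 8, -8, 24, 8]
R4 ← R4 + (2)·R1: [0, 3, -3, 9, 3]
R3 ← R3 − (8/7)·R2: [0, 0, 0, 0, 0]
R4 ← R4 − (3/7)·R2: [0, 0, 0, 0, 0]
Echelon form has 2 nonzero rows, so rank(T) = 2.
The row space has dimension equal to the rank: 2.

2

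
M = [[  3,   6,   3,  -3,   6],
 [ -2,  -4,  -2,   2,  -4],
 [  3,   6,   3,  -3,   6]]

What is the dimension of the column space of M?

Row reduce to echelon form.
R2 ← R2 + (2/3)·R1: [0, 0, 0, 0, 0]
R3 ← R3 − R1: [0, 0, 0, 0, 0]
Echelon form has 1 nonzero row, so rank(M) = 1.
The column space has dimension equal to the rank: 1.

1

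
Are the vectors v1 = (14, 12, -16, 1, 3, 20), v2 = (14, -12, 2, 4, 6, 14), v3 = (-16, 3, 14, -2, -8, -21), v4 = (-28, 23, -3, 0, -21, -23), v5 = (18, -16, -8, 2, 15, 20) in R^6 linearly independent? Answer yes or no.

Form the matrix with these vectors as rows and row reduce.
R2 ← R2 − R1: [0, -24, 18, 3, 3, -6]
R3 ← R3 + (8/7)·R1: [0, 117/7, -30/7, -6/7, -32/7, 13/7]
R4 ← R4 + (2)·R1: [0, 47, -35, 2, -15, 17]
R5 ← R5 − (9/7)·R1: [0, -220/7, 88/7, 5/7, 78/7, -40/7]
R3 ← R3 + (39/56)·R2: [0, 0, 33/4, 69/56, -139/56, -65/28]
R4 ← R4 + (47/24)·R2: [0, 0, 1/4, 63/8, -73/8, 21/4]
R5 ← R5 − (55/42)·R2: [0, 0, -11, -45/14, 101/14, 15/7]
R4 ← R4 − (1/33)·R3: [0, 0, 0, 1207/154, -4181/462, 1229/231]
R5 ← R5 + (4/3)·R3: [0, 0, 0, -11/7, 82/21, -20/21]
R5 ← R5 + (242/1207)·R4: [0, 0, 0, 0, 2523/1207, 138/1207]
5 nonzero rows, so the 5 vectors span a space of dimension 5.
Since 5 = 5, the vectors are linearly independent.

yes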